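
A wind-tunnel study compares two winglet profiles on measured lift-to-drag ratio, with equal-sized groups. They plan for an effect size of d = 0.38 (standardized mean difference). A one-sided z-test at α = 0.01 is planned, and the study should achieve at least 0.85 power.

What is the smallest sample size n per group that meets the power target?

For power 0.85 need Φ(δ − z_{0.01}) = 0.85, so δ = z_{0.01} + z_{0.15} = 2.326 + 1.036 = 3.363.
δ = d·√(n/2) ⇒ n = 2(δ/d)² = 2 × (3.363 / 0.38)² = 156.62.
Round up to the next whole unit.

n = 157 per group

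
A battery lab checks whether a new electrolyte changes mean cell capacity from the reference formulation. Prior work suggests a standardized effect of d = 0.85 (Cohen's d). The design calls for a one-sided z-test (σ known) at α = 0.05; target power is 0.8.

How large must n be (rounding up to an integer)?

Set Φ(δ − 1.645) = 0.8; then δ − 1.645 = Φ⁻¹(0.8) = 0.842, giving δ = 2.486.
δ = d·√n ⇒ n = (δ/d)² = (2.486 / 0.85)² = 8.56.
Rounding up, n = 9.

n = 9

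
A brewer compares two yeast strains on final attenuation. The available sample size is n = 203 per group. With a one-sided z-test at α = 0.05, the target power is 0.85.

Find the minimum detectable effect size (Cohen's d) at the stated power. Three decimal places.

d ≈ 0.266

Required noncentrality: δ = z_{0.05} + z_{0.15} = 1.645 + 1.036 = 2.681.
δ = d·√(n/2) ⇒ d = δ/√(n/2) = 2.681/√(203/2) = 0.2661.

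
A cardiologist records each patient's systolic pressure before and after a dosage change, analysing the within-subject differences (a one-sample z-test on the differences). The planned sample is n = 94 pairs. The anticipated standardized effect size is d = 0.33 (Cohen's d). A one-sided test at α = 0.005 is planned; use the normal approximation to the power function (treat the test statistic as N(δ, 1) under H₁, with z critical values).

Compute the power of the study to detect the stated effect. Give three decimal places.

Power ≈ 0.734

Noncentrality parameter: δ = d·√n = 0.33 × √94 = 3.1995
One-sided α = 0.005 → critical value z_{0.005} = 2.576.
Power = Φ(δ − 2.576) = Φ(0.624) = 0.7336.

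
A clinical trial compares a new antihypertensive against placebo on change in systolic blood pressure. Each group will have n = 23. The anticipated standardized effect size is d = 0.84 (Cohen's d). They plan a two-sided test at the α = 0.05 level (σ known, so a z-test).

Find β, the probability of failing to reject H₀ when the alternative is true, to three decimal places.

Noncentrality parameter: δ = d·√(n/2) = 0.84 × √(23/2) = 2.8486
Critical value for a two-sided test at α = 0.05: z_{α/2} = 1.960.
Power = Φ(δ − 1.960) + Φ(−δ − 1.960) = Φ(0.889) + Φ(-4.809) = 0.8129 + 0.0000 = 0.8129.
Type II error: β = 1 − power = 1 − 0.8129 = 0.1871.

β ≈ 0.187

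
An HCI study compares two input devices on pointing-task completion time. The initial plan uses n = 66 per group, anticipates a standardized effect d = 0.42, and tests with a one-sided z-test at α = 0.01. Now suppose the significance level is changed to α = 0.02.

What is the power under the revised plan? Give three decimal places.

Power ≈ 0.640

δ = d·√(n/2) = 0.42 × √(66/2) = 2.4127 (unchanged). New critical value: z_{0.02} = 2.054.
Revised power = Φ(δ − 2.054) = Φ(0.359) = 0.6402.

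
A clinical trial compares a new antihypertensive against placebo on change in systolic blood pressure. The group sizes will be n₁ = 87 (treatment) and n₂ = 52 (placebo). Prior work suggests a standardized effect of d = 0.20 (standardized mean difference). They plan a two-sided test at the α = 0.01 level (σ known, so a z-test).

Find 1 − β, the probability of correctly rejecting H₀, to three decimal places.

Noncentrality parameter: δ = d / √(1/n₁ + 1/n₂) = 0.20 / √(1/87 + 1/52) = 1.1410
Critical value for a two-sided test at α = 0.01: z_{α/2} = 2.576.
Power = Φ(δ − 2.576) + Φ(−δ − 2.576) = Φ(-1.435) + Φ(-3.717) = 0.0757 + 0.0001 = 0.0758.

Power ≈ 0.076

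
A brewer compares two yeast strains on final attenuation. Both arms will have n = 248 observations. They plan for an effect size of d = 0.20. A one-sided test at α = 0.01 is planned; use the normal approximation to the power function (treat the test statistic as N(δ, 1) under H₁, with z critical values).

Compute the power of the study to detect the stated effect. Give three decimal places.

Power ≈ 0.460

Noncentrality parameter: δ = d·√(n/2) = 0.20 × √(248/2) = 2.2271
One-sided α = 0.01 → critical value z_{0.01} = 2.326.
Power = Φ(δ − 2.326) = Φ(-0.099) = 0.4605.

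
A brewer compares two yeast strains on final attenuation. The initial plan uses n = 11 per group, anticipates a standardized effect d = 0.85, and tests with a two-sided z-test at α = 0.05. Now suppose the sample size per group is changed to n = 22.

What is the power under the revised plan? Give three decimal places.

With n = 22 per group: δ = d·√(n/2) = 0.85 × √(22/2) = 2.8191. Critical value z_{0.025} = 1.960.
Revised power = Φ(δ − 1.960) + Φ(−δ − 1.960) = Φ(0.859) + Φ(-4.779) = 0.8049 + 0.0000 = 0.8049.

Power ≈ 0.805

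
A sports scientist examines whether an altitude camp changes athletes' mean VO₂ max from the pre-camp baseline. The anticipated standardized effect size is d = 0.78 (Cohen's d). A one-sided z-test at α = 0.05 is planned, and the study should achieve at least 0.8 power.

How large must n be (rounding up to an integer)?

n = 11

For power 0.8 need Φ(δ − z_{0.05}) = 0.8, so δ = z_{0.05} + z_{0.20} = 1.645 + 0.842 = 2.486.
δ = d·√n ⇒ n = (δ/d)² = (2.486 / 0.78)² = 10.16.
Rounding up, n = 11.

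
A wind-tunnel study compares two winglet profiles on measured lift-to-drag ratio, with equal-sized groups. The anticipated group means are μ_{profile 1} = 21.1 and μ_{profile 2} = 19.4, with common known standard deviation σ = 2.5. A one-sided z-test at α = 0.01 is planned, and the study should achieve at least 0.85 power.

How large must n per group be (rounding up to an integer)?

n = 49 per group

Standardized effect: d = |μ_{profile 1} − μ_{profile 2}| / σ = |21.1 − 19.4| / 2.5 = 0.6800
Set Φ(δ − 2.326) = 0.85; then δ − 2.326 = Φ⁻¹(0.85) = 1.036, giving δ = 3.363.
δ = d·√(n/2) ⇒ n = 2(δ/d)² = 2 × (3.363 / 0.6800)² = 48.91.
Round up to the next whole unit.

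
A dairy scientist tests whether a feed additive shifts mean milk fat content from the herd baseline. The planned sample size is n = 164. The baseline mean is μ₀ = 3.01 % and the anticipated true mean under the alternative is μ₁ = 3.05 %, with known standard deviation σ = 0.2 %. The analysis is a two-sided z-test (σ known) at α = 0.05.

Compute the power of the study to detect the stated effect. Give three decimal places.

Standardized effect: d = |μ₁ − μ₀| / σ = |3.05 − 3.01| / 0.2 = 0.2000
Noncentrality parameter: δ = d·√n = 0.2000 × √164 = 2.5612
Critical value for a two-sided test at α = 0.05: z_{α/2} = 1.960.
Power = Φ(δ − 1.960) + Φ(−δ − 1.960) = Φ(0.601) + Φ(-4.521) = 0.7262 + 0.0000 = 0.7262.

Power ≈ 0.726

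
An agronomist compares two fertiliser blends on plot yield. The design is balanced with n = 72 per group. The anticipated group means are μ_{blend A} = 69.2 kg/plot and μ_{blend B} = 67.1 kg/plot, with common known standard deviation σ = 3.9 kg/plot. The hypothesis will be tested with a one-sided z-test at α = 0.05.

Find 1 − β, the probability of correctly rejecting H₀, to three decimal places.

Standardized effect: d = |μ_{blend A} − μ_{blend B}| / σ = |69.2 − 67.1| / 3.9 = 0.5385
Noncentrality parameter: δ = d·√(n/2) = 0.5385 × √(72/2) = 3.2308
Critical value for a one-sided test at α = 0.05: z_α = 1.645.
Power = P(Z > 1.645 − δ) = Φ(1.586) = 0.9436.

Power ≈ 0.944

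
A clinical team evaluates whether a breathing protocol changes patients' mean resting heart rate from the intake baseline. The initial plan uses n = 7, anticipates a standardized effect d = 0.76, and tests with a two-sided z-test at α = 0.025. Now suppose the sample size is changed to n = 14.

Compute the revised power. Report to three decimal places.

With n = 14: δ = d·√n = 0.76 × √14 = 2.8437. Critical value z_{0.0125} = 2.241.
Revised power = Φ(δ − 2.241) + Φ(−δ − 2.241) = Φ(0.602) + Φ(-5.085) = 0.7265 + 0.0000 = 0.7265.

Power ≈ 0.726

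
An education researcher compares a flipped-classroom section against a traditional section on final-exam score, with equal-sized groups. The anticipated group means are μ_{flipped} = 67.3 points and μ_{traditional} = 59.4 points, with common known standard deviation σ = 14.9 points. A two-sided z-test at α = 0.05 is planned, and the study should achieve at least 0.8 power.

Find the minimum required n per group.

Standardized effect: d = |μ_{flipped} − μ_{traditional}| / σ = |67.3 − 59.4| / 14.9 = 0.5302
Set Φ(δ − 1.960) = 0.8; then δ − 1.960 = Φ⁻¹(0.8) = 0.842, giving δ = 2.802.
(Ignoring the negligible lower-tail rejection probability gives the usual closed-form inversion.)
δ = d·√(n/2) ⇒ n = 2(δ/d)² = 2 × (2.802 / 0.5302)² = 55.84.
Rounding up, n = 56 per group.

n = 56 per group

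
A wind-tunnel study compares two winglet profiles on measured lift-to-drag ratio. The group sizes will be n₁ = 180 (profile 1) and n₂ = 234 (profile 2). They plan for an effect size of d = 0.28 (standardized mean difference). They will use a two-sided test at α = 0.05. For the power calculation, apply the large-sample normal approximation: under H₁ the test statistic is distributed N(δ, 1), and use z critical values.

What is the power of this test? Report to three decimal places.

Noncentrality parameter: δ = d / √(1/n₁ + 1/n₂) = 0.28 / √(1/180 + 1/234) = 2.8242
Critical value for a two-sided test at α = 0.05: z_{α/2} = 1.960.
Power = Φ(δ − 1.960) + Φ(−δ − 1.960) = Φ(0.864) + Φ(-4.784) = 0.8063 + 0.0000 = 0.8063.

Power ≈ 0.806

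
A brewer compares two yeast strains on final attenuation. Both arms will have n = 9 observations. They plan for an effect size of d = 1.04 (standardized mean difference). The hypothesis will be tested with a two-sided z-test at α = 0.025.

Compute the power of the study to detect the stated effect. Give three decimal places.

Noncentrality parameter: δ = d·√(n/2) = 1.04 × √(9/2) = 2.2062
Critical value for a two-sided test at α = 0.025: z_{α/2} = 2.241.
Power = Φ(δ − 2.241) + Φ(−δ − 2.241) = Φ(-0.035) + Φ(-4.448) = 0.4859 + 0.0000 = 0.4860.

Power ≈ 0.486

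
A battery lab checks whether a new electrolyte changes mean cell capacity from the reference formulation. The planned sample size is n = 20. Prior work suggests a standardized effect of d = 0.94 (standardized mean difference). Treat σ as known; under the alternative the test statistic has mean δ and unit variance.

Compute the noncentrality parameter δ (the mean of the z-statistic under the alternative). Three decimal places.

δ ≈ 4.204

δ = d·√n = 0.94 × √20 = 4.2038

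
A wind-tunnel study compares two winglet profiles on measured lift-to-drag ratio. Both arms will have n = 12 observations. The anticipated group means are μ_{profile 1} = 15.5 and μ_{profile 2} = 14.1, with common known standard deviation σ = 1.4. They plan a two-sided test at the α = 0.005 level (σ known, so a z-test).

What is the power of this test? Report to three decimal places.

Standardized effect: d = |μ_{profile 1} − μ_{profile 2}| / σ = |15.5 − 14.1| / 1.4 = 1.0000
Noncentrality parameter: δ = d·√(n/2) = 1.0000 × √(12/2) = 2.4495
Critical value for a two-sided test at α = 0.005: z_{α/2} = 2.807.
Power = Φ(δ − 2.807) + Φ(−δ − 2.807) = Φ(-0.358) + Φ(-5.257) = 0.3603 + 0.0000 = 0.3603.

Power ≈ 0.360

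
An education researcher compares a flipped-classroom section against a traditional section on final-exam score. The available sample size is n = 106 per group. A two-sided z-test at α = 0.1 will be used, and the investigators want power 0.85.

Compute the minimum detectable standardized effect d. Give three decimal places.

d ≈ 0.368

Need Φ(δ − 1.645) = 0.85, so δ = 1.645 + 1.036 = 2.681.
(Lower-tail contribution to power is negligible for δ > 0.)
δ = d·√(n/2) ⇒ d = δ/√(n/2) = 2.681/√(106/2) = 0.3683.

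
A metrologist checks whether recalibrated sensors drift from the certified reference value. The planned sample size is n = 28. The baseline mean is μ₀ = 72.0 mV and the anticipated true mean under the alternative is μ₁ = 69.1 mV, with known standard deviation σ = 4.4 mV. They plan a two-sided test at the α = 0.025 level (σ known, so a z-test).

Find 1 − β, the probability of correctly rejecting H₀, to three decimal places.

Standardized effect: d = |μ₁ − μ₀| / σ = |69.1 − 72.0| / 4.4 = 0.6591
Noncentrality parameter: λ = d·√n = 0.6591 × √28 = 3.4876
Critical value for a two-sided test at α = 0.025: z_{α/2} = 2.241.
Power = Φ(λ − 2.241) + Φ(−λ − 2.241) = Φ(1.246) + Φ(-5.729) = 0.8937 + 0.0000 = 0.8937.

Power ≈ 0.894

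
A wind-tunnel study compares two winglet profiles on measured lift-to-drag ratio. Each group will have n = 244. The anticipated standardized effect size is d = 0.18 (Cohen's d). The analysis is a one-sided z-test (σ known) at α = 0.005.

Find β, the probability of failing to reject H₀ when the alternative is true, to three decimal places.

Noncentrality parameter: δ = d·√(n/2) = 0.18 × √(244/2) = 1.9882
Critical value for a one-sided test at α = 0.005: z_α = 2.576.
Power = Φ(δ − 2.576) = Φ(-0.588) = 0.2784.
Type II error: β = 1 − power = 1 − 0.2784 = 0.7216.

β ≈ 0.722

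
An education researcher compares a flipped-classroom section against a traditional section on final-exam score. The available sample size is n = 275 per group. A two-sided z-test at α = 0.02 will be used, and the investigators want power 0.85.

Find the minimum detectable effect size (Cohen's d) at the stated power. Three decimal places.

d ≈ 0.287

Required noncentrality: δ = z_{0.01} + z_{0.15} = 2.326 + 1.036 = 3.363.
(Lower-tail contribution to power is negligible for δ > 0.)
δ = d·√(n/2) ⇒ d = δ/√(n/2) = 3.363/√(275/2) = 0.2868.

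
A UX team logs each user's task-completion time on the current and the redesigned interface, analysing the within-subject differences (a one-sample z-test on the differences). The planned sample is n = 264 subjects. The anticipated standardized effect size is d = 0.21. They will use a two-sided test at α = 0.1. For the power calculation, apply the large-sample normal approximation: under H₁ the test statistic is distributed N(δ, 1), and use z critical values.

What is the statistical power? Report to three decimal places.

Noncentrality parameter: δ = d·√n = 0.21 × √264 = 3.4121
Two-sided α = 0.1 → critical value z_{0.05} = 1.645.
Power = Φ(δ − 1.645) + Φ(−δ − 1.645) = Φ(1.767) + Φ(-5.057) = 0.9614 + 0.0000 = 0.9614.

Power ≈ 0.961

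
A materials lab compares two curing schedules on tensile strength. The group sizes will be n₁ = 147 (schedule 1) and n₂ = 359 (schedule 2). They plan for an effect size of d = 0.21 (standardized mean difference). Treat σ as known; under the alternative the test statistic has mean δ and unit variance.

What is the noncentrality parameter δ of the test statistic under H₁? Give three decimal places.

δ ≈ 2.145

The noncentrality parameter scales effect size by the design's sample-size factor: δ = d / √(1/n₁ + 1/n₂) = 0.21 / √(1/147 + 1/359) = 2.1446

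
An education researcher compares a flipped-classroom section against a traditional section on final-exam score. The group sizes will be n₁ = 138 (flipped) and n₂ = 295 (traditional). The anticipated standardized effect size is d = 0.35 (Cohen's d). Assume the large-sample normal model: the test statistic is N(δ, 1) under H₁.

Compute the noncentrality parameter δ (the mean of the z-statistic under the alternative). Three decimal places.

δ ≈ 3.394

δ = d / √(1/n₁ + 1/n₂) = 0.35 / √(1/138 + 1/295) = 3.3937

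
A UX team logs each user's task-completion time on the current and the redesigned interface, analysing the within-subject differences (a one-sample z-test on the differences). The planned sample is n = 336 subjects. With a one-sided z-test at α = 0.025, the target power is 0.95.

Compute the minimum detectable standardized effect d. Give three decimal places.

d ≈ 0.197

Need Φ(δ − 1.960) = 0.95, so δ = 1.960 + 1.645 = 3.605.
δ = d·√n ⇒ d = δ/√n = 3.605/√336 = 0.1967.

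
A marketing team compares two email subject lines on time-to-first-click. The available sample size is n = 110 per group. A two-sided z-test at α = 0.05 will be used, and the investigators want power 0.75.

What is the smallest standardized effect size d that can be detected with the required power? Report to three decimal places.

d ≈ 0.355

Need Φ(δ − 1.960) = 0.75, so δ = 1.960 + 0.674 = 2.634.
(Lower-tail contribution to power is negligible for δ > 0.)
δ = d·√(n/2) ⇒ d = δ/√(n/2) = 2.634/√(110/2) = 0.3552.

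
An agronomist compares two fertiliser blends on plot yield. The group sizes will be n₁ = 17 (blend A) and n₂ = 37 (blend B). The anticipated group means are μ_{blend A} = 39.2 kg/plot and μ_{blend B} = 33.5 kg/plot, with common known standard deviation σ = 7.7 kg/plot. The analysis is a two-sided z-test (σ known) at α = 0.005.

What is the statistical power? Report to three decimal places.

Power ≈ 0.390

Standardized effect: d = |μ_{blend A} − μ_{blend B}| / σ = |39.2 − 33.5| / 7.7 = 0.7403
Noncentrality parameter: δ = d / √(1/n₁ + 1/n₂) = 0.7403 / √(1/17 + 1/37) = 2.5265
Two-sided α = 0.005 → critical value z_{0.0025} = 2.807.
Power = Φ(δ − 2.807) + Φ(−δ − 2.807) = Φ(-0.281) + Φ(-5.333) = 0.3895 + 0.0000 = 0.3895.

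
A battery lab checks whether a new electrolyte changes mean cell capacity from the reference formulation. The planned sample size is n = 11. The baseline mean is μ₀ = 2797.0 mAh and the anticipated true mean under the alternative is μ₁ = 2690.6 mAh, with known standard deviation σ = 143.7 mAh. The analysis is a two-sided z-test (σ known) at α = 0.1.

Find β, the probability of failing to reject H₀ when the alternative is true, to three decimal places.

Standardized effect: d = |μ₁ − μ₀| / σ = |2690.6 − 2797.0| / 143.7 = 0.7404
Noncentrality parameter: λ = d·√n = 0.7404 × √11 = 2.4557
Critical value for a two-sided test at α = 0.1: z_{α/2} = 1.645.
Power = Φ(λ − 1.645) + Φ(−λ − 1.645) = Φ(0.811) + Φ(-4.101) = 0.7913 + 0.0000 = 0.7913.
Type II error: β = 1 − power = 1 − 0.7913 = 0.2087.

β ≈ 0.209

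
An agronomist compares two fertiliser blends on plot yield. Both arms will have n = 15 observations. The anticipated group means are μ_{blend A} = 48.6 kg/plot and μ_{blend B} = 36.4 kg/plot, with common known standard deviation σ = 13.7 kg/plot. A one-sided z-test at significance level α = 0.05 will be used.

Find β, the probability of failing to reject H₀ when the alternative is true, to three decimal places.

β ≈ 0.214

Standardized effect: d = |μ_{blend A} − μ_{blend B}| / σ = |48.6 − 36.4| / 13.7 = 0.8905
Noncentrality parameter: δ = d·√(n/2) = 0.8905 × √(15/2) = 2.4388
One-sided α = 0.05 → critical value z_{0.05} = 1.645.
Power = Φ(δ − 1.645) = Φ(0.794) = 0.7864.
Type II error: β = 1 − power = 1 − 0.7864 = 0.2136.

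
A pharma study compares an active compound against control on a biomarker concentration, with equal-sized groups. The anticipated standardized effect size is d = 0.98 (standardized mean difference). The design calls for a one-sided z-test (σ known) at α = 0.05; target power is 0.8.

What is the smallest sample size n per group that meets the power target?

n = 13 per group

For power 0.8 need Φ(δ − z_{0.05}) = 0.8, so δ = z_{0.05} + z_{0.20} = 1.645 + 0.842 = 2.486.
δ = d·√(n/2) ⇒ n = 2(δ/d)² = 2 × (2.486 / 0.98)² = 12.87.
Round up to the next whole unit.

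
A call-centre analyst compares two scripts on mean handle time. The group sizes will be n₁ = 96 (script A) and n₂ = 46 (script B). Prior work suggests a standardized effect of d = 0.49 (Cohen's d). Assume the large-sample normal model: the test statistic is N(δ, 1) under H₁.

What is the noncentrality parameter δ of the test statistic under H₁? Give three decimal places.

The noncentrality parameter scales effect size by the design's sample-size factor: δ = d / √(1/n₁ + 1/n₂) = 0.49 / √(1/96 + 1/46) = 2.7325

δ ≈ 2.733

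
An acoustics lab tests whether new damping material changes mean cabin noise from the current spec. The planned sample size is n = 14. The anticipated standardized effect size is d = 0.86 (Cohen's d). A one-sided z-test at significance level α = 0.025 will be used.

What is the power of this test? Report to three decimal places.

Noncentrality parameter: δ = d·√n = 0.86 × √14 = 3.2178
Critical value for a one-sided test at α = 0.025: z_α = 1.960.
Power = Φ(δ − 1.960) = Φ(1.258) = 0.8958.

Power ≈ 0.896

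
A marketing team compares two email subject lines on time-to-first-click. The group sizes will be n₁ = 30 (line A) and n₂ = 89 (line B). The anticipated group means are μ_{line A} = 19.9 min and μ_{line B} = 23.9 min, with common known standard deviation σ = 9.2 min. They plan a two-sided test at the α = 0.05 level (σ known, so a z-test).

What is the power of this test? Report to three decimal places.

Power ≈ 0.540

Standardized effect: d = |μ_{line A} − μ_{line B}| / σ = |19.9 − 23.9| / 9.2 = 0.4348
Noncentrality parameter: λ = d / √(1/n₁ + 1/n₂) = 0.4348 / √(1/30 + 1/89) = 2.0595
Two-sided α = 0.05 → critical value z_{0.025} = 1.960.
Power = Φ(λ − 1.960) + Φ(−λ − 1.960) = Φ(0.100) + Φ(-4.019) = 0.5396 + 0.0000 = 0.5397.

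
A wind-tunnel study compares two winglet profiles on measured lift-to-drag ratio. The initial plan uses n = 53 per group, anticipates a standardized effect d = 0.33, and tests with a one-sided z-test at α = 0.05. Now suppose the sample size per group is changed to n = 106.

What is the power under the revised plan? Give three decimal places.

With n = 106 per group: δ = d·√(n/2) = 0.33 × √(106/2) = 2.4024. Critical value z_{0.05} = 1.645.
Revised power = Φ(δ − 1.645) = Φ(0.758) = 0.7756.

Power ≈ 0.776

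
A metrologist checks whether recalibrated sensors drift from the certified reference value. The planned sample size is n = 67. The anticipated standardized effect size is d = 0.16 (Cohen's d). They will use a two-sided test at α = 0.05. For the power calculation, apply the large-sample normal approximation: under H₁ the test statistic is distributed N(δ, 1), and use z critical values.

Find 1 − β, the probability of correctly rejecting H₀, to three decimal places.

Power ≈ 0.258

Noncentrality parameter: λ = d·√n = 0.16 × √67 = 1.3097
Critical value for a two-sided test at α = 0.05: z_{α/2} = 1.960.
Power = Φ(λ − 1.960) + Φ(−λ − 1.960) = Φ(-0.650) + Φ(-3.270) = 0.2577 + 0.0005 = 0.2583.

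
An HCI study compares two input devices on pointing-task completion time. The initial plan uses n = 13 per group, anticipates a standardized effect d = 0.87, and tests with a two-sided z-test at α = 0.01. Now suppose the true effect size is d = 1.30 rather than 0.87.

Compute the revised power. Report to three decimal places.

With d = 1.30: δ = d·√(n/2) = 1.30 × √(13/2) = 3.3144. Critical value z_{0.005} = 2.576.
Revised power = Φ(δ − 2.576) + Φ(−δ − 2.576) = Φ(0.739) + Φ(-5.890) = 0.7699 + 0.0000 = 0.7699.

Power ≈ 0.770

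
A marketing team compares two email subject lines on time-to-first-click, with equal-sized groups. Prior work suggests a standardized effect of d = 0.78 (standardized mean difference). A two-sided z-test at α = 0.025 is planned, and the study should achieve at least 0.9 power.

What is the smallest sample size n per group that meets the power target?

n = 41 per group

For power 0.9 need Φ(δ − z_{0.0125}) = 0.9, so δ = z_{0.0125} + z_{0.10} = 2.241 + 1.282 = 3.523.
(For δ > 0 the lower-tail rejection region contributes negligibly to power, so the one-term inversion is standard.)
δ = d·√(n/2) ⇒ n = 2(δ/d)² = 2 × (3.523 / 0.78)² = 40.80.
Rounding up, n = 41 per group.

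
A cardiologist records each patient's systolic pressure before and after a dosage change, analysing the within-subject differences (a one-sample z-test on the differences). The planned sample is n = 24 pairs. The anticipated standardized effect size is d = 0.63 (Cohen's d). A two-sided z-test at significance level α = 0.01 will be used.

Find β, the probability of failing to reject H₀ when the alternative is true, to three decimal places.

Noncentrality parameter: δ = d·√n = 0.63 × √24 = 3.0864
Two-sided α = 0.01 → critical value z_{0.005} = 2.576.
Power = Φ(δ − 2.576) + Φ(−δ − 2.576) = Φ(0.511) + Φ(-5.662) = 0.6952 + 0.0000 = 0.6952.
Type II error: β = 1 − power = 1 − 0.6952 = 0.3048.

β ≈ 0.305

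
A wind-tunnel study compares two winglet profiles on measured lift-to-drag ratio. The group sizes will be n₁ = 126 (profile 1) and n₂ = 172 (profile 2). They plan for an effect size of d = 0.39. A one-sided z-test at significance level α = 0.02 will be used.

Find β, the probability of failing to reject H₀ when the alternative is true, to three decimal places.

Noncentrality parameter: δ = d / √(1/n₁ + 1/n₂) = 0.39 / √(1/126 + 1/172) = 3.3259
Critical value for a one-sided test at α = 0.02: z_α = 2.054.
Power = P(Z > 2.054 − δ) = Φ(1.272) = 0.8983.
Type II error: β = 1 − power = 1 − 0.8983 = 0.1017.

β ≈ 0.102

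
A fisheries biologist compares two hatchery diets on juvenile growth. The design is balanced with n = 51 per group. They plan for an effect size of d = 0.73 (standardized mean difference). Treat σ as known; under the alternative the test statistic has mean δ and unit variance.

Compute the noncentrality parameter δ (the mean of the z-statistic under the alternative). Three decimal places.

δ = d·√(n/2) = 0.73 × √(51/2) = 3.6863

δ ≈ 3.686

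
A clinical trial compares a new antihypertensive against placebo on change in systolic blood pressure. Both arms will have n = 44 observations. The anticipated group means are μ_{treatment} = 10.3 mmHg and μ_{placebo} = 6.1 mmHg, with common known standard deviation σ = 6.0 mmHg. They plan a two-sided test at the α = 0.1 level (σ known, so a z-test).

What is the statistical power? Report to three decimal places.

Power ≈ 0.949

Standardized effect: d = |μ_{treatment} − μ_{placebo}| / σ = |10.3 − 6.1| / 6.0 = 0.7000
Noncentrality parameter: δ = d·√(n/2) = 0.7000 × √(44/2) = 3.2833
Two-sided α = 0.1 → critical value z_{0.05} = 1.645.
Power = Φ(δ − 1.645) + Φ(−δ − 1.645) = Φ(1.638) + Φ(-4.928) = 0.9493 + 0.0000 = 0.9493.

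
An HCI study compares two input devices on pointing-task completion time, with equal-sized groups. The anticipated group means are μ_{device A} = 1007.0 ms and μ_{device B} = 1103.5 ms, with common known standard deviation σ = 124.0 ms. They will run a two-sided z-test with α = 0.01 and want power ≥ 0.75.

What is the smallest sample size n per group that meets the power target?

n = 35 per group

Standardized effect: d = |μ_{device A} − μ_{device B}| / σ = |1007.0 − 1103.5| / 124.0 = 0.7782
Set Φ(δ − 2.576) = 0.75; then δ − 2.576 = Φ⁻¹(0.75) = 0.674, giving δ = 3.250.
(Ignoring the negligible lower-tail rejection probability gives the usual closed-form inversion.)
δ = d·√(n/2) ⇒ n = 2(δ/d)² = 2 × (3.250 / 0.7782)² = 34.89.
Rounding up, n = 35 per group.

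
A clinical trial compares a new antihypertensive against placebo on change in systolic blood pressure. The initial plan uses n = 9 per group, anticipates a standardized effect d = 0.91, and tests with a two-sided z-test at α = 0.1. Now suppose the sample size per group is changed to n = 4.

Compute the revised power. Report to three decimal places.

Power ≈ 0.362

With n = 4 per group: δ = d·√(n/2) = 0.91 × √(4/2) = 1.2869. Critical value z_{0.05} = 1.645.
Revised power = Φ(δ − 1.645) + Φ(−δ − 1.645) = Φ(-0.358) + Φ(-2.932) = 0.3602 + 0.0017 = 0.3619.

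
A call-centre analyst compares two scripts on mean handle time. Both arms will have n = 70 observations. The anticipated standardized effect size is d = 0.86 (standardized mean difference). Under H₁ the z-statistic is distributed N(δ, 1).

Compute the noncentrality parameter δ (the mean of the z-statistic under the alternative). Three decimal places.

δ = d·√(n/2) = 0.86 × √(70/2) = 5.0878

δ ≈ 5.088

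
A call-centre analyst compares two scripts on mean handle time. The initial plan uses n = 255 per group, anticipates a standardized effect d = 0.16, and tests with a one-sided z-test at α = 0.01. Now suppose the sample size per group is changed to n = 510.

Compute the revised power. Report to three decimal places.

Power ≈ 0.590

With n = 510 per group: δ = d·√(n/2) = 0.16 × √(510/2) = 2.5550. Critical value z_{0.01} = 2.326.
Revised power = P(Z > 2.326 − δ) = Φ(0.229) = 0.5904.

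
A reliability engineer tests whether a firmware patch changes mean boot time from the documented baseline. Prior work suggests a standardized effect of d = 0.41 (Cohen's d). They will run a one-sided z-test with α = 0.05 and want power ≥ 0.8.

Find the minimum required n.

n = 37

For power 0.8 need Φ(δ − z_{0.05}) = 0.8, so δ = z_{0.05} + z_{0.20} = 1.645 + 0.842 = 2.486.
δ = d·√n ⇒ n = (δ/d)² = (2.486 / 0.41)² = 36.78.
Round up to the next whole unit.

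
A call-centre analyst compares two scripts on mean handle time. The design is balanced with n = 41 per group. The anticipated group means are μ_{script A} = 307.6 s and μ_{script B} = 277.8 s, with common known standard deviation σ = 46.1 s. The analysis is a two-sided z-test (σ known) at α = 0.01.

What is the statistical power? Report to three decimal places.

Power ≈ 0.637

Standardized effect: d = |μ_{script A} − μ_{script B}| / σ = |307.6 − 277.8| / 46.1 = 0.6464
Noncentrality parameter: δ = d·√(n/2) = 0.6464 × √(41/2) = 2.9268
Two-sided α = 0.01 → critical value z_{0.005} = 2.576.
Power = Φ(δ − 2.576) + Φ(−δ − 2.576) = Φ(0.351) + Φ(-5.503) = 0.6372 + 0.0000 = 0.6372.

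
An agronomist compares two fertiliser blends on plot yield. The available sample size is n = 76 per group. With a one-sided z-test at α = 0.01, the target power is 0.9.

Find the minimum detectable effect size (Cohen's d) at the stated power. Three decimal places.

d ≈ 0.585

Required noncentrality: δ = z_{0.01} + z_{0.10} = 2.326 + 1.282 = 3.608.
δ = d·√(n/2) ⇒ d = δ/√(n/2) = 3.608/√(76/2) = 0.5853.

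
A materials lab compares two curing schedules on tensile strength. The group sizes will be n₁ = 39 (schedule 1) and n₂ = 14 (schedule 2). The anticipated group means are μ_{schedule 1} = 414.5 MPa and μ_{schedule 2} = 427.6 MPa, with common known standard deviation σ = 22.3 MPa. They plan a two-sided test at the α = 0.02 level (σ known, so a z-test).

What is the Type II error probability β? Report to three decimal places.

Standardized effect: d = |μ_{schedule 1} − μ_{schedule 2}| / σ = |414.5 − 427.6| / 22.3 = 0.5874
Noncentrality parameter: δ = d / √(1/n₁ + 1/n₂) = 0.5874 / √(1/39 + 1/14) = 1.8855
Critical value for a two-sided test at α = 0.02: z_{α/2} = 2.326.
Power = Φ(δ − 2.326) + Φ(−δ − 2.326) = Φ(-0.441) + Φ(-4.212) = 0.3297 + 0.0000 = 0.3297.
Type II error: β = 1 − power = 1 − 0.3297 = 0.6703.

β ≈ 0.670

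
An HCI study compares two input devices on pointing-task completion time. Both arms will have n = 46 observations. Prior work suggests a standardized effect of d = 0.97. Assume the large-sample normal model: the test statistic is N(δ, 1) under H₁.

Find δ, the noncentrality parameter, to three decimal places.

δ = d·√(n/2) = 0.97 × √(46/2) = 4.6520

δ ≈ 4.652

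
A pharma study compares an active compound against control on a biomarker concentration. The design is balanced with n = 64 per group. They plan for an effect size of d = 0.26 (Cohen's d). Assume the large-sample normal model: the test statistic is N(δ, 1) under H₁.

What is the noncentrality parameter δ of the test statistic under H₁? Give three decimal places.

δ ≈ 1.471

δ = d·√(n/2) = 0.26 × √(64/2) = 1.4708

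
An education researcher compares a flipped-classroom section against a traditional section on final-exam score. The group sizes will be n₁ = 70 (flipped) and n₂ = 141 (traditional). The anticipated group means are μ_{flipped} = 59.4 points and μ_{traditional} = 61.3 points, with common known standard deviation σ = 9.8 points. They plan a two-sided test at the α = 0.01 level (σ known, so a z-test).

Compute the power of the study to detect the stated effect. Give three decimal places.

Standardized effect: d = |μ_{flipped} − μ_{traditional}| / σ = |59.4 − 61.3| / 9.8 = 0.1939
Noncentrality parameter: δ = d / √(1/n₁ + 1/n₂) = 0.1939 / √(1/70 + 1/141) = 1.3260
Critical value for a two-sided test at α = 0.01: z_{α/2} = 2.576.
Power = Φ(δ − 2.576) + Φ(−δ − 2.576) = Φ(-1.250) + Φ(-3.902) = 0.1057 + 0.0000 = 0.1057.

Power ≈ 0.106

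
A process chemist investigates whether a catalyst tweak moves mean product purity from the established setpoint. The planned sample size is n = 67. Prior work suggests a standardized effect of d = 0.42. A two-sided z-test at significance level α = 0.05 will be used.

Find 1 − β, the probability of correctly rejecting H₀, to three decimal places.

Power ≈ 0.930

Noncentrality parameter: δ = d·√n = 0.42 × √67 = 3.4378
Two-sided α = 0.05 → critical value z_{0.025} = 1.960.
Power = Φ(δ − 1.960) + Φ(−δ − 1.960) = Φ(1.478) + Φ(-5.398) = 0.9303 + 0.0000 = 0.9303.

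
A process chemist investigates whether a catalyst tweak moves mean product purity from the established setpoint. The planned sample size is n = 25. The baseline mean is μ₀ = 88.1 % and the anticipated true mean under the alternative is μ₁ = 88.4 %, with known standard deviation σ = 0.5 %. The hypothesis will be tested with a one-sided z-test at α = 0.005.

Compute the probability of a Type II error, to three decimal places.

β ≈ 0.336

Standardized effect: d = |μ₁ − μ₀| / σ = |88.4 − 88.1| / 0.5 = 0.6000
Noncentrality parameter: δ = d·√n = 0.6000 × √25 = 3.0000
Critical value for a one-sided test at α = 0.005: z_α = 2.576.
Power = P(Z > 2.576 − δ) = Φ(0.424) = 0.6643.
Type II error: β = 1 − power = 1 − 0.6643 = 0.3357.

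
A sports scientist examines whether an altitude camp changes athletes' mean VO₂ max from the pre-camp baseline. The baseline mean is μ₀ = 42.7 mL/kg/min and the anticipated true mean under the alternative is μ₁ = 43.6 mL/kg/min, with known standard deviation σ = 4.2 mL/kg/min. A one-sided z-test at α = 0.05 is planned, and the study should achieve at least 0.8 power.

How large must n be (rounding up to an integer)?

n = 135

Standardized effect: d = |μ₁ − μ₀| / σ = |43.6 − 42.7| / 4.2 = 0.2143
Set Φ(δ − 1.645) = 0.8; then δ − 1.645 = Φ⁻¹(0.8) = 0.842, giving δ = 2.486.
δ = d·√n ⇒ n = (δ/d)² = (2.486 / 0.2143)² = 134.64.
Rounding up, n = 135.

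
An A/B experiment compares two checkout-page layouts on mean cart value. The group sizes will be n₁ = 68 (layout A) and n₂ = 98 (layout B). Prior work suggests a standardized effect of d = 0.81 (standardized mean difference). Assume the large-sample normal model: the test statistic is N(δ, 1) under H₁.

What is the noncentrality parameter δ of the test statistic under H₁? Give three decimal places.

δ ≈ 5.132

δ = d / √(1/n₁ + 1/n₂) = 0.81 / √(1/68 + 1/98) = 5.1321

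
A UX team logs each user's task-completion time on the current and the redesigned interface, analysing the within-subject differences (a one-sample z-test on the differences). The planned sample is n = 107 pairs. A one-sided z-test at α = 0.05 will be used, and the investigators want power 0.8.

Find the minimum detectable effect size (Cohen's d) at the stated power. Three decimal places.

d ≈ 0.240

Required noncentrality: δ = z_{0.05} + z_{0.20} = 1.645 + 0.842 = 2.486.
δ = d·√n ⇒ d = δ/√n = 2.486/√107 = 0.2404.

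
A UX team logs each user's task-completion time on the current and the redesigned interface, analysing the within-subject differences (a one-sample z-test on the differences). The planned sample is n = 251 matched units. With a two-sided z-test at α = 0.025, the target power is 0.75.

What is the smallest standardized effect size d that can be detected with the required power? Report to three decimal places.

Need Φ(δ − 2.241) = 0.75, so δ = 2.241 + 0.674 = 2.916.
(The second rejection-region term Φ(−δ − z_{α/2}) is negligible and dropped.)
δ = d·√n ⇒ d = δ/√n = 2.916/√251 = 0.1840.

d ≈ 0.184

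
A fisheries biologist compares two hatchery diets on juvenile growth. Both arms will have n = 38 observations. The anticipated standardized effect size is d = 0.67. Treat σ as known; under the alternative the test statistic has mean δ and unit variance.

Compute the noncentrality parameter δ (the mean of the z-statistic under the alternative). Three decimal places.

The noncentrality parameter scales effect size by the design's sample-size factor: δ = d·√(n/2) = 0.67 × √(38/2) = 2.9205

δ ≈ 2.920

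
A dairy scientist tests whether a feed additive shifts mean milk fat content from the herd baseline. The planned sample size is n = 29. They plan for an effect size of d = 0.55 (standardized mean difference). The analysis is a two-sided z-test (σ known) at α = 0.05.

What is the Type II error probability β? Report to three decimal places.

Noncentrality parameter: δ = d·√n = 0.55 × √29 = 2.9618
Two-sided α = 0.05 → critical value z_{0.025} = 1.960.
Power = Φ(δ − 1.960) + Φ(−δ − 1.960) = Φ(1.002) + Φ(-4.922) = 0.8418 + 0.0000 = 0.8418.
Type II error: β = 1 − power = 1 − 0.8418 = 0.1582.

β ≈ 0.158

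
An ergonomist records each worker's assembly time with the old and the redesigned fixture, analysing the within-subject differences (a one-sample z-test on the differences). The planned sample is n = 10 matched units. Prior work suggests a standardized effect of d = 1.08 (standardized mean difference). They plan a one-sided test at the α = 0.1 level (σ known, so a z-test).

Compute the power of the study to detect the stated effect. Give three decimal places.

Noncentrality parameter: δ = d·√n = 1.08 × √10 = 3.4153
One-sided α = 0.1 → critical value z_{0.1} = 1.282.
Power = P(Z > 1.282 − δ) = Φ(2.134) = 0.9836.

Power ≈ 0.984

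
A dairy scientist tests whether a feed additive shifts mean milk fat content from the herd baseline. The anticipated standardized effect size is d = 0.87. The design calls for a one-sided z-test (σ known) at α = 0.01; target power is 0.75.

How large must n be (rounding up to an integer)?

Set Φ(δ − 2.326) = 0.75; then δ − 2.326 = Φ⁻¹(0.75) = 0.674, giving δ = 3.001.
δ = d·√n ⇒ n = (δ/d)² = (3.001 / 0.87)² = 11.90.
Round up to the next whole unit.

n = 12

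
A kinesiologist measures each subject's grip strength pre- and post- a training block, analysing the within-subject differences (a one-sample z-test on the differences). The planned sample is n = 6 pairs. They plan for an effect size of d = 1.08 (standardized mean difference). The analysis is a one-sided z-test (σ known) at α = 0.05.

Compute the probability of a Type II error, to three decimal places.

Noncentrality parameter: δ = d·√n = 1.08 × √6 = 2.6454
One-sided α = 0.05 → critical value z_{0.05} = 1.645.
Power = Φ(δ − 1.645) = Φ(1.001) = 0.8415.
Type II error: β = 1 − power = 1 − 0.8415 = 0.1585.

β ≈ 0.159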